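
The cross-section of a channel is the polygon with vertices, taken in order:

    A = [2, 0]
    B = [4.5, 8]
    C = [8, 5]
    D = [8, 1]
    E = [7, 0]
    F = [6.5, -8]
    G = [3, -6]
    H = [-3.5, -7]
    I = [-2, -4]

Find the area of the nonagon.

84.75

Apply the shoelace formula: 2A = Σ (x_i·y_{i+1} − x_{i+1}·y_i), indices taken mod 9.
Σ = (16) + (-41.5) + (-32) + (-7) + (-56) + (-15) + (-42) + (0) + (8) = -169.5
Area = |Σ|/2 = 84.75.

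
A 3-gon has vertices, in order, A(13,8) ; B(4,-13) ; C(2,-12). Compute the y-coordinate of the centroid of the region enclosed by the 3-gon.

Apply Gauss's area formula. First the cross-terms c_i = x_i·y_{i+1} − x_{i+1}·y_i:
  -201, -22, 172  ⇒  2A = -51, A = -25.5.
Then Σ (y_i + y_{i+1})·c_i = 867, so ȳ = 867 / (6·(-25.5)) = -17/3.

-17/3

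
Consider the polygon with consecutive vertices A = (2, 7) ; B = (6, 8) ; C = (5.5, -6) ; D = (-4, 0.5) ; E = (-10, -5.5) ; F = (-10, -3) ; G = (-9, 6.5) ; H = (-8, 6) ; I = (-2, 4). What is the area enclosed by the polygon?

130.625

Apply Gauss's area formula: 2A = Σ (x_i·y_{i+1} − x_{i+1}·y_i), indices taken mod 9.
Σ = (-26) + (-80) + (-21.25) + (27) + (-25) + (-92) + (-2) + (-20) + (-22) = -261.25
Area = |Σ|/2 = 130.625.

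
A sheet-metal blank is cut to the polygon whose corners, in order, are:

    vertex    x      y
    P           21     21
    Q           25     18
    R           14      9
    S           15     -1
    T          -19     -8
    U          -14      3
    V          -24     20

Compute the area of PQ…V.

881.5

Cross-terms: -147, -27, -149, -139, -169, -208, -924  ⇒  Σ = -1763
Area = |Σ|/2 = 881.5.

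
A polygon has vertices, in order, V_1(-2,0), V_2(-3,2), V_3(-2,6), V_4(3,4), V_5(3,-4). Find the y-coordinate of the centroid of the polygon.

29/19

Apply the shoelace (surveyor's) formula. First the cross-terms c_i = x_i·y_{i+1} − x_{i+1}·y_i:
  -4, -14, -26, -24, -8  ⇒  2A = -76, A = -38.
Then Σ (y_i + y_{i+1})·c_i = -348, so ȳ = -348 / (6·(-38)) = 29/19.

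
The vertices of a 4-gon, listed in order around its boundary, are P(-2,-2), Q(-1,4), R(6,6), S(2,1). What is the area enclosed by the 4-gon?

24

Apply the shoelace (surveyor's) formula: 2A = Σ (x_i·y_{i+1} − x_{i+1}·y_i), indices taken mod 4.
Cross-terms: -10, -30, -6, -2  ⇒  Σ = -48
Area = |Σ|/2 = 24.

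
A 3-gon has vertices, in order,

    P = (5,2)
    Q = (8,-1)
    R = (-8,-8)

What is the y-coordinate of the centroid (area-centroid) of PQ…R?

Apply the surveyor's formula. First the cross-terms c_i = x_i·y_{i+1} − x_{i+1}·y_i:
  -21, -72, 24  ⇒  2A = -69, A = -34.5.
Then Σ (y_i + y_{i+1})·c_i = 483, so ȳ = 483 / (6·(-34.5)) = -7/3.

-7/3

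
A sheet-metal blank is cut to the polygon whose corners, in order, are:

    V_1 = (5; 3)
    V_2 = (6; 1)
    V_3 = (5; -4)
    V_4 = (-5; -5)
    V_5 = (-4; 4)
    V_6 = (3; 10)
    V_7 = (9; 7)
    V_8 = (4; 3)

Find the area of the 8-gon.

126

Apply the shoelace (surveyor's) formula: 2A = Σ (x_i·y_{i+1} − x_{i+1}·y_i), indices taken mod 8.
Cross-terms: -13, -29, -45, -40, -52, -69, -1, -3  ⇒  Σ = -252
Area = |Σ|/2 = 126.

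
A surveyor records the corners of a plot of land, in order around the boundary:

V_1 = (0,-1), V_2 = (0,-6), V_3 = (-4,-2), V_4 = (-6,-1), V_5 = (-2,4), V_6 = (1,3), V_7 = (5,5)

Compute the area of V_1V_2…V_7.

41.5

Apply the shoelace (surveyor's) formula: 2A = Σ (x_i·y_{i+1} − x_{i+1}·y_i), indices taken mod 7.
V_1→V_2: (0)(-6) − (0)(-1) = 0
V_2→V_3: (0)(-2) − (-4)(-6) = -24
V_3→V_4: (-4)(-1) − (-6)(-2) = -8
V_4→V_5: (-6)(4) − (-2)(-1) = -26
V_5→V_6: (-2)(3) − (1)(4) = -10
V_6→V_7: (1)(5) − (5)(3) = -10
V_7→V_1: (5)(-1) − (0)(5) = -5
Σ = -83
Area = |Σ|/2 = 41.5.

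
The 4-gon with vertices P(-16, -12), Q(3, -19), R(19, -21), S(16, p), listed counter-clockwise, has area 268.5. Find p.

-7

The doubled signed area Σ (x_i y_{i+1} − x_{i+1} y_i) is linear in p.
With p=0 it equals 782; the coefficient of p is 35 (from the two edges through S).
So 35·p + 782 = 2·268.5 = 537 ⇒ p = -7.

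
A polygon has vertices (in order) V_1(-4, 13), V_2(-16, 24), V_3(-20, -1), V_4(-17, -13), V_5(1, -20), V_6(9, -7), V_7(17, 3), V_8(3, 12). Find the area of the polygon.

902.5

Apply Gauss's area formula: 2A = Σ (x_i·y_{i+1} − x_{i+1}·y_i), indices taken mod 8.
Σ = (112) + (496) + (243) + (353) + (173) + (146) + (195) + (87) = 1805
Area = |Σ|/2 = 902.5.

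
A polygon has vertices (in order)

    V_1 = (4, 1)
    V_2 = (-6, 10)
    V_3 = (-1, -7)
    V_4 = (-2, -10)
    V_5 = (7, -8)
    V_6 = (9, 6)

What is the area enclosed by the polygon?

Σ = (46) + (52) + (-4) + (86) + (114) + (-15) = 279
Area = |Σ|/2 = 139.5.

139.5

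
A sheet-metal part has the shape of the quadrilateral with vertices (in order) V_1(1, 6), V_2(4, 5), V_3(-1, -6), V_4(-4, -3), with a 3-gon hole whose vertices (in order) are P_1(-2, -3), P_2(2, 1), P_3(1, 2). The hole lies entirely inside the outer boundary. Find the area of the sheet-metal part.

Outer boundary:
Σ = (-19) + (-19) + (-21) + (-21) = -80
Area = |Σ|/2 = 40.
Hole:
Σ = (4) + (3) + (1) = 8
Area = |Σ|/2 = 4.
Net area = 40 − 4 = 36.

36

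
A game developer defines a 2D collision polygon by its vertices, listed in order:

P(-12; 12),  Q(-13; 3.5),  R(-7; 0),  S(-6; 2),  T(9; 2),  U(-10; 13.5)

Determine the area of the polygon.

139

Apply the surveyor's formula: 2A = Σ (x_i·y_{i+1} − x_{i+1}·y_i), indices taken mod 6.
Σ = (114) + (24.5) + (-14) + (-30) + (141.5) + (42) = 278
Area = |Σ|/2 = 139.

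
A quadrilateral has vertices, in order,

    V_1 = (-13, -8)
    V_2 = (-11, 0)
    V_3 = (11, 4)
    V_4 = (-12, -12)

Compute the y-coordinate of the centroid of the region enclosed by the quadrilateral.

Apply the surveyor's formula. First the cross-terms c_i = x_i·y_{i+1} − x_{i+1}·y_i:
  -88, -44, -84, -60  ⇒  2A = -276, A = -138.
Then Σ (y_i + y_{i+1})·c_i = 2400, so ȳ = 2400 / (6·(-138)) = -200/69.

-200/69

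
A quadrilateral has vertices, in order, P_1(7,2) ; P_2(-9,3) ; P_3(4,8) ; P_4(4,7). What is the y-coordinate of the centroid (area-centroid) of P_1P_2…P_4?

Apply the surveyor's formula. First the cross-terms c_i = x_i·y_{i+1} − x_{i+1}·y_i:
  39, -84, -4, -41  ⇒  2A = -90, A = -45.
Then Σ (y_i + y_{i+1})·c_i = -1158, so ȳ = -1158 / (6·(-45)) = 193/45.

193/45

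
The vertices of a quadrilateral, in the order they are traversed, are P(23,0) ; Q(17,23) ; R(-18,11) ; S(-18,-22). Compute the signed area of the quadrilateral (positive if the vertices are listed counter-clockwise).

Apply Gauss's area formula: 2A = Σ (x_i·y_{i+1} − x_{i+1}·y_i), indices taken mod 4.
Σ = (529) + (601) + (594) + (506) = 2230
Signed area = Σ/2 = 1115 (positive ⇒ counter-clockwise traversal).

1115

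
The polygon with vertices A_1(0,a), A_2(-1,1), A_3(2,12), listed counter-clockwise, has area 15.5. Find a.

The doubled signed area Σ (x_i y_{i+1} − x_{i+1} y_i) is linear in a.
With a=0 it equals -14; the coefficient of a is 3 (from the two edges through A_1).
So 3·a + -14 = 2·15.5 = 31 ⇒ a = 15.

15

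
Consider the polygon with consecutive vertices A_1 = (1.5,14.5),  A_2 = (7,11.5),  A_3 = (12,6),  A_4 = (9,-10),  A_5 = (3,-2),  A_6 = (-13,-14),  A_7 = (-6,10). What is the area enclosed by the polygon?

363.125

Apply the shoelace formula: 2A = Σ (x_i·y_{i+1} − x_{i+1}·y_i), indices taken mod 7.
Σ = (-84.25) + (-96) + (-174) + (12) + (-68) + (-214) + (-102) = -726.25
Area = |Σ|/2 = 363.125.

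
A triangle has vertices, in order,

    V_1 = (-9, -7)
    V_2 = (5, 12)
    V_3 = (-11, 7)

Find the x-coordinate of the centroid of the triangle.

Apply Gauss's area formula. First the cross-terms c_i = x_i·y_{i+1} − x_{i+1}·y_i:
  -73, 167, 140  ⇒  2A = 234, A = 117.
Then Σ (x_i + x_{i+1})·c_i = -3510, so x̄ = -3510 / (6·117) = -5.

-5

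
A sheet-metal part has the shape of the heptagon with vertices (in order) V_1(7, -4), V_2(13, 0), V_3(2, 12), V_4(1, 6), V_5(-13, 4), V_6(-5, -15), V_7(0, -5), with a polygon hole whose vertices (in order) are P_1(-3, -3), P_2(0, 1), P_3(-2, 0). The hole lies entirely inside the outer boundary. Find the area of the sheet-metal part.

280

Outer boundary:
Cross-terms: 52, 156, 0, 82, 215, 25, 35  ⇒  Σ = 565
Area = |Σ|/2 = 282.5.
Hole:
P_1→P_2: (-3)(1) − (0)(-3) = -3
P_2→P_3: (0)(0) − (-2)(1) = 2
P_3→P_1: (-2)(-3) − (-3)(0) = 6
Σ = 5
Area = |Σ|/2 = 2.5.
Net area = 282.5 − 2.5 = 280.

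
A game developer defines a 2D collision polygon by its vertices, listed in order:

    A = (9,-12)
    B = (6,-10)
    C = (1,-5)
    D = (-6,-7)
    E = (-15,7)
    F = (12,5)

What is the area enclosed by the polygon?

Σ = (-18) + (-20) + (-37) + (-147) + (-159) + (-189) = -570
Area = |Σ|/2 = 285.

285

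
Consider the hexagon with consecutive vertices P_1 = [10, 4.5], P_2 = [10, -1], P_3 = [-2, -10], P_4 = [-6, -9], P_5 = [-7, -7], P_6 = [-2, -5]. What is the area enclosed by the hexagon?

79

Σ = (-55) + (-102) + (-42) + (-21) + (21) + (41) = -158
Area = |Σ|/2 = 79.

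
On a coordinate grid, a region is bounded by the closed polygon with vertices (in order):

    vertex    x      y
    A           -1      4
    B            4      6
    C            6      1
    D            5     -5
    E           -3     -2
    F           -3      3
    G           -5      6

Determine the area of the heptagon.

73

Apply the shoelace formula: 2A = Σ (x_i·y_{i+1} − x_{i+1}·y_i), indices taken mod 7.
Σ = (-22) + (-32) + (-35) + (-25) + (-15) + (-3) + (-14) = -146
Area = |Σ|/2 = 73.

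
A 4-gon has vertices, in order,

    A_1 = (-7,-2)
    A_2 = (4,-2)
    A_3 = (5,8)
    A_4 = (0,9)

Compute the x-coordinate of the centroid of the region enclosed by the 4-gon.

Apply Gauss's area formula. First the cross-terms c_i = x_i·y_{i+1} − x_{i+1}·y_i:
  22, 42, 45, 63  ⇒  2A = 172, A = 86.
Then Σ (x_i + x_{i+1})·c_i = 96, so x̄ = 96 / (6·86) = 8/43.

8/43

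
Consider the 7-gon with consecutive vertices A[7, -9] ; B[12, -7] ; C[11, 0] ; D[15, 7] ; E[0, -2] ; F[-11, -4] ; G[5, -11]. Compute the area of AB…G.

Σ = (59) + (77) + (77) + (-30) + (-22) + (141) + (32) = 334
Area = |Σ|/2 = 167.

167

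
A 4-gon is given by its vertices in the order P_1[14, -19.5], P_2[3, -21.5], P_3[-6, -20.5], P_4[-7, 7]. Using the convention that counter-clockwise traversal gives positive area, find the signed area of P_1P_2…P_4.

Σ = (-242.5) + (-190.5) + (-185.5) + (38.5) = -580
Signed area = Σ/2 = -290 (negative ⇒ clockwise traversal).

-290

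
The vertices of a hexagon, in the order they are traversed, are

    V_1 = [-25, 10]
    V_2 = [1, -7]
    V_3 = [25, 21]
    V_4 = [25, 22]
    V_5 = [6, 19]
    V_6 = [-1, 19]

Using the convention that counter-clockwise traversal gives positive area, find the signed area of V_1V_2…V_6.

Σ = (165) + (196) + (25) + (343) + (133) + (465) = 1327
Signed area = Σ/2 = 663.5 (positive ⇒ counter-clockwise traversal).

663.5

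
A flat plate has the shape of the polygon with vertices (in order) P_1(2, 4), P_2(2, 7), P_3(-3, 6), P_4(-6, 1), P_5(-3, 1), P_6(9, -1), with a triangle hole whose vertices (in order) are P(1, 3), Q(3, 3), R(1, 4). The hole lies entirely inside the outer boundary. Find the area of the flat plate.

49.5

Outer boundary:
Cross-terms: 6, 33, 33, -3, -6, 38  ⇒  Σ = 101
Area = |Σ|/2 = 50.5.
Hole:
Cross-terms: -6, 9, -1  ⇒  Σ = 2
Area = |Σ|/2 = 1.
Net area = 50.5 − 1 = 49.5.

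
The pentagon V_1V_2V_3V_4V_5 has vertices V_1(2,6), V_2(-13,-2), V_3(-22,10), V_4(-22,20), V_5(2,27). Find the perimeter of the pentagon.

|V_1V_2| = √((-15)² + (-8)²) = √289 = 17
|V_2V_3| = √((-9)² + (12)²) = √225 = 15
|V_3V_4| = √((0)² + (10)²) = √100 = 10
|V_4V_5| = √((24)² + (7)²) = √625 = 25
|V_5V_1| = √((0)² + (-21)²) = √441 = 21
Perimeter = 17 + 15 + 10 + 25 + 21 = 88.

88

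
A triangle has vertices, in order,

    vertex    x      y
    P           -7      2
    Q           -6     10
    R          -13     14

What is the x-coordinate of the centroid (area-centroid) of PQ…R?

Apply the surveyor's formula. First the cross-terms c_i = x_i·y_{i+1} − x_{i+1}·y_i:
  -58, 46, 72  ⇒  2A = 60, A = 30.
Then Σ (x_i + x_{i+1})·c_i = -1560, so x̄ = -1560 / (6·30) = -26/3.

-26/3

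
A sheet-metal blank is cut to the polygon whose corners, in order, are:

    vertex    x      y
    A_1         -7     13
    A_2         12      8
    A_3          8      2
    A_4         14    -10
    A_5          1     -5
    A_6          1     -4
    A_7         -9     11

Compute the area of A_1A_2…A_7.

242

Σ = (-212) + (-40) + (-108) + (-60) + (1) + (-25) + (-40) = -484
Area = |Σ|/2 = 242.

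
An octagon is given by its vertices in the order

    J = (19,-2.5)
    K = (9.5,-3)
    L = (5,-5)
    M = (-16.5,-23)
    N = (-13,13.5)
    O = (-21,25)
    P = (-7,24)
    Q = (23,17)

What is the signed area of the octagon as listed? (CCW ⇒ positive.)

Apply Gauss's area formula: 2A = Σ (x_i·y_{i+1} − x_{i+1}·y_i), indices taken mod 8.
Cross-terms: -33.25, -32.5, -197.5, -521.75, -41.5, -329, -671, -380.5  ⇒  Σ = -2207
Signed area = Σ/2 = -1103.5 (negative ⇒ clockwise traversal).

-1103.5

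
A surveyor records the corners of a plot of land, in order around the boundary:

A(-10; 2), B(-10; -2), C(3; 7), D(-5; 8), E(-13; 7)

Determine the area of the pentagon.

Apply the shoelace (surveyor's) formula: 2A = Σ (x_i·y_{i+1} − x_{i+1}·y_i), indices taken mod 5.
Σ = (40) + (-64) + (59) + (69) + (44) = 148
Area = |Σ|/2 = 74.

74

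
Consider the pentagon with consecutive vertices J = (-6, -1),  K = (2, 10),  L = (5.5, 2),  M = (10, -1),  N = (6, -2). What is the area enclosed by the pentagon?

83.25

Σ = (-58) + (-51) + (-25.5) + (-14) + (-18) = -166.5
Area = |Σ|/2 = 83.25.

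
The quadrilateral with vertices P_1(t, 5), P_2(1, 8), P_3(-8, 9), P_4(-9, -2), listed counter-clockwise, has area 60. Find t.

The doubled signed area Σ (x_i y_{i+1} − x_{i+1} y_i) is linear in t.
With t=0 it equals 120; the coefficient of t is 10 (from the two edges through P_1).
So 10·t + 120 = 2·60 = 120 ⇒ t = 0.

0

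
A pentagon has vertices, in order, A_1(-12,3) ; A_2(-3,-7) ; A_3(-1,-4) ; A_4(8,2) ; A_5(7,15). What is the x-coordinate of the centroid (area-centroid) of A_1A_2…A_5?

-124/261

Apply the shoelace (surveyor's) formula. First the cross-terms c_i = x_i·y_{i+1} − x_{i+1}·y_i:
  93, 5, 30, 106, 201  ⇒  2A = 435, A = 217.5.
Then Σ (x_i + x_{i+1})·c_i = -620, so x̄ = -620 / (6·217.5) = -124/261.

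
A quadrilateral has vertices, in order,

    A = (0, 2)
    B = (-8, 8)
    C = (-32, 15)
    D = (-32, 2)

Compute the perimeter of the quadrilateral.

|AB| = √((-8)² + (6)²) = √100 = 10
|BC| = √((-24)² + (7)²) = √625 = 25
|CD| = √((0)² + (-13)²) = √169 = 13
|DA| = √((32)² + (0)²) = √1024 = 32
Perimeter = 10 + 25 + 13 + 32 = 80.

80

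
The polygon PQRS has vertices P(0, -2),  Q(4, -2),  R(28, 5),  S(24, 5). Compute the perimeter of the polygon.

|PQ| = √((4)² + (0)²) = √16 = 4
|QR| = √((24)² + (7)²) = √625 = 25
|RS| = √((-4)² + (0)²) = √16 = 4
|SP| = √((-24)² + (-7)²) = √625 = 25
Perimeter = 4 + 25 + 4 + 25 = 58.

58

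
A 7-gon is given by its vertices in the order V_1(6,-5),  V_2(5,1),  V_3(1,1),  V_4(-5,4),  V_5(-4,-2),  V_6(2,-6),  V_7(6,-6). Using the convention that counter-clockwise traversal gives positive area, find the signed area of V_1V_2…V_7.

Apply Gauss's area formula: 2A = Σ (x_i·y_{i+1} − x_{i+1}·y_i), indices taken mod 7.
Cross-terms: 31, 4, 9, 26, 28, 24, 6  ⇒  Σ = 128
Signed area = Σ/2 = 64 (positive ⇒ counter-clockwise traversal).

64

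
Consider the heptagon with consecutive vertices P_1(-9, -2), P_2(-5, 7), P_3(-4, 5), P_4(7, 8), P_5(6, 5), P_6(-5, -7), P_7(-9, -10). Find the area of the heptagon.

Apply Gauss's area formula: 2A = Σ (x_i·y_{i+1} − x_{i+1}·y_i), indices taken mod 7.
Σ = (-73) + (3) + (-67) + (-13) + (-17) + (-13) + (-72) = -252
Area = |Σ|/2 = 126.

126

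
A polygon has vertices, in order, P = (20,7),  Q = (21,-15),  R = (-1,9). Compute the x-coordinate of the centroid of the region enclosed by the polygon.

Apply Gauss's area formula. First the cross-terms c_i = x_i·y_{i+1} − x_{i+1}·y_i:
  -447, 174, -187  ⇒  2A = -460, A = -230.
Then Σ (x_i + x_{i+1})·c_i = -18400, so x̄ = -18400 / (6·(-230)) = 40/3.

40/3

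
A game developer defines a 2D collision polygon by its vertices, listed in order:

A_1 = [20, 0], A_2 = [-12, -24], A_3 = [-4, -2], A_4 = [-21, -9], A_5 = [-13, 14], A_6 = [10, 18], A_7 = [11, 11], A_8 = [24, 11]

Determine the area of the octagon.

Σ = (-480) + (-72) + (-6) + (-411) + (-374) + (-88) + (-143) + (-220) = -1794
Area = |Σ|/2 = 897.

897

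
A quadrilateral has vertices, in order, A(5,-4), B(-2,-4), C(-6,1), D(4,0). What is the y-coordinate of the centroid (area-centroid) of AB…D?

-181/111

Apply the surveyor's formula. First the cross-terms c_i = x_i·y_{i+1} − x_{i+1}·y_i:
  -28, -26, -4, -16  ⇒  2A = -74, A = -37.
Then Σ (y_i + y_{i+1})·c_i = 362, so ȳ = 362 / (6·(-37)) = -181/111.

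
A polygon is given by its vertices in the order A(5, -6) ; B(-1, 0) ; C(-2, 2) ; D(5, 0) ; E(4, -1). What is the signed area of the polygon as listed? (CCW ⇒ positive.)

-21

Apply the shoelace (surveyor's) formula: 2A = Σ (x_i·y_{i+1} − x_{i+1}·y_i), indices taken mod 5.
A→B: (5)(0) − (-1)(-6) = -6
B→C: (-1)(2) − (-2)(0) = -2
C→D: (-2)(0) − (5)(2) = -10
D→E: (5)(-1) − (4)(0) = -5
E→A: (4)(-6) − (5)(-1) = -19
Σ = -42
Signed area = Σ/2 = -21 (negative ⇒ clockwise traversal).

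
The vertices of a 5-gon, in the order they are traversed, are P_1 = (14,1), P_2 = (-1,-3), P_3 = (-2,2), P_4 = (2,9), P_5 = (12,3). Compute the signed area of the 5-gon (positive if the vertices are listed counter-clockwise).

-101.5

P_1→P_2: (14)(-3) − (-1)(1) = -41
P_2→P_3: (-1)(2) − (-2)(-3) = -8
P_3→P_4: (-2)(9) − (2)(2) = -22
P_4→P_5: (2)(3) − (12)(9) = -102
P_5→P_1: (12)(1) − (14)(3) = -30
Σ = -203
Signed area = Σ/2 = -101.5 (negative ⇒ clockwise traversal).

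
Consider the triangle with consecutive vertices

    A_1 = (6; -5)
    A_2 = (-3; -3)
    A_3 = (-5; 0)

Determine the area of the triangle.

A_1→A_2: (6)(-3) − (-3)(-5) = -33
A_2→A_3: (-3)(0) − (-5)(-3) = -15
A_3→A_1: (-5)(-5) − (6)(0) = 25
Σ = -23
Area = |Σ|/2 = 11.5.

11.5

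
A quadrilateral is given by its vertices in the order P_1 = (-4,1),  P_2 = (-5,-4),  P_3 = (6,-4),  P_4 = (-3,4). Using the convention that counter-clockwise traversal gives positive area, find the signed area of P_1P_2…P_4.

P_1→P_2: (-4)(-4) − (-5)(1) = 21
P_2→P_3: (-5)(-4) − (6)(-4) = 44
P_3→P_4: (6)(4) − (-3)(-4) = 12
P_4→P_1: (-3)(1) − (-4)(4) = 13
Σ = 90
Signed area = Σ/2 = 45 (positive ⇒ counter-clockwise traversal).

45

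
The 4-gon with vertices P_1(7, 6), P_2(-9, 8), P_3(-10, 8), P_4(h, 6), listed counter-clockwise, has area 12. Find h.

-4

Write out the shoelace sum; only the two edges meeting at P_4 involve h:
2·Area = [((-10)·6 − h·8) + (h·6 − 7·6)] + 118
       = -2·h + 16 = 24
⇒ h = -4.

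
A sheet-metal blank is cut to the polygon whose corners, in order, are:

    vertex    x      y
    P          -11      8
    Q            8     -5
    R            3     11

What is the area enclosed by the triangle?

119.5

Apply the shoelace (surveyor's) formula: 2A = Σ (x_i·y_{i+1} − x_{i+1}·y_i), indices taken mod 3.
Σ = (-9) + (103) + (145) = 239
Area = |Σ|/2 = 119.5.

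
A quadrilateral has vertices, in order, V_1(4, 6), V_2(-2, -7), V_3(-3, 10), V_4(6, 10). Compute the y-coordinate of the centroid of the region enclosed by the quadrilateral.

657/151

Apply the shoelace (surveyor's) formula. First the cross-terms c_i = x_i·y_{i+1} − x_{i+1}·y_i:
  -16, -41, -90, -4  ⇒  2A = -151, A = -75.5.
Then Σ (y_i + y_{i+1})·c_i = -1971, so ȳ = -1971 / (6·(-75.5)) = 657/151.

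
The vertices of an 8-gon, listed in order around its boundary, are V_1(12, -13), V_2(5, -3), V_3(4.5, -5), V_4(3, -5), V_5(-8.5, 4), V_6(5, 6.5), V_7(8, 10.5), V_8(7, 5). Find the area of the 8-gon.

Apply Gauss's area formula: 2A = Σ (x_i·y_{i+1} − x_{i+1}·y_i), indices taken mod 8.
V_1→V_2: (12)(-3) − (5)(-13) = 29
V_2→V_3: (5)(-5) − (4.5)(-3) = -11.5
V_3→V_4: (4.5)(-5) − (3)(-5) = -7.5
V_4→V_5: (3)(4) − (-8.5)(-5) = -30.5
V_5→V_6: (-8.5)(6.5) − (5)(4) = -75.25
V_6→V_7: (5)(10.5) − (8)(6.5) = 0.5
V_7→V_8: (8)(5) − (7)(10.5) = -33.5
V_8→V_1: (7)(-13) − (12)(5) = -151
Σ = -279.75
Area = |Σ|/2 = 139.875.

139.875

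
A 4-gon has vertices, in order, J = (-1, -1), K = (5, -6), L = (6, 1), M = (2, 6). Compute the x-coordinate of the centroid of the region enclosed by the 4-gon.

Apply the surveyor's formula. First the cross-terms c_i = x_i·y_{i+1} − x_{i+1}·y_i:
  11, 41, 34, 4  ⇒  2A = 90, A = 45.
Then Σ (x_i + x_{i+1})·c_i = 771, so x̄ = 771 / (6·45) = 257/90.

257/90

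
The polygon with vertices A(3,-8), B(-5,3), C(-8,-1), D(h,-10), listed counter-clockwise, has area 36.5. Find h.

The doubled signed area Σ (x_i y_{i+1} − x_{i+1} y_i) is linear in h.
With h=0 it equals 108; the coefficient of h is -7 (from the two edges through D).
So -7·h + 108 = 2·36.5 = 73 ⇒ h = 5.

5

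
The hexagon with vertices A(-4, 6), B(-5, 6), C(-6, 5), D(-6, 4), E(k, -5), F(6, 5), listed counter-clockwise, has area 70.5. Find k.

2

Write out the shoelace sum; only the two edges meeting at E involve k:
2·Area = [((-6)·(-5) − k·4) + (k·5 − 6·(-5))] + 79
       = 1·k + 139 = 141
⇒ k = 2.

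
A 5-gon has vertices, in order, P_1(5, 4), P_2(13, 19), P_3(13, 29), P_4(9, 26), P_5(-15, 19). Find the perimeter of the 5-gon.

82

|P_1P_2| = √((8)² + (15)²) = √289 = 17
|P_2P_3| = √((0)² + (10)²) = √100 = 10
|P_3P_4| = √((-4)² + (-3)²) = √25 = 5
|P_4P_5| = √((-24)² + (-7)²) = √625 = 25
|P_5P_1| = √((20)² + (-15)²) = √625 = 25
Perimeter = 17 + 10 + 5 + 25 + 25 = 82.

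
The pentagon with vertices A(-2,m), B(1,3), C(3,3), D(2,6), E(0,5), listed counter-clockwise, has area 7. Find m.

Write out the shoelace sum; only the two edges meeting at A involve m:
2·Area = [(0·m − (-2)·5) + ((-2)·3 − 1·m)] + 16
       = -1·m + 20 = 14
⇒ m = 6.

6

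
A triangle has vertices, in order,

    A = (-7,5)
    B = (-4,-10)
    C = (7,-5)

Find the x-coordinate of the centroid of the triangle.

Apply the shoelace formula. First the cross-terms c_i = x_i·y_{i+1} − x_{i+1}·y_i:
  90, 90, 0  ⇒  2A = 180, A = 90.
Then Σ (x_i + x_{i+1})·c_i = -720, so x̄ = -720 / (6·90) = -4/3.

-4/3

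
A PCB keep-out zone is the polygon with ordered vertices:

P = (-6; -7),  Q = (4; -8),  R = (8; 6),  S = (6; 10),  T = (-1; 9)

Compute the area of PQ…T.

166.5

Apply the shoelace formula: 2A = Σ (x_i·y_{i+1} − x_{i+1}·y_i), indices taken mod 5.
Σ = (76) + (88) + (44) + (64) + (61) = 333
Area = |Σ|/2 = 166.5.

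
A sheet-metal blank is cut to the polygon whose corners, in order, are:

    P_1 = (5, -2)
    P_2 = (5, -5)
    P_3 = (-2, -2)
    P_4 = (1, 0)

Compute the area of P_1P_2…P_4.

Apply the surveyor's formula: 2A = Σ (x_i·y_{i+1} − x_{i+1}·y_i), indices taken mod 4.
P_1→P_2: (5)(-5) − (5)(-2) = -15
P_2→P_3: (5)(-2) − (-2)(-5) = -20
P_3→P_4: (-2)(0) − (1)(-2) = 2
P_4→P_1: (1)(-2) − (5)(0) = -2
Σ = -35
Area = |Σ|/2 = 17.5.

17.5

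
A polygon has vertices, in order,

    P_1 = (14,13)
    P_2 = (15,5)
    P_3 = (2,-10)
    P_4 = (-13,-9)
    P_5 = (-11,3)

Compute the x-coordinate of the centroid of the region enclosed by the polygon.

Apply the surveyor's formula. First the cross-terms c_i = x_i·y_{i+1} − x_{i+1}·y_i:
  -125, -160, -148, -138, -185  ⇒  2A = -756, A = -378.
Then Σ (x_i + x_{i+1})·c_i = -1960, so x̄ = -1960 / (6·(-378)) = 70/81.

70/81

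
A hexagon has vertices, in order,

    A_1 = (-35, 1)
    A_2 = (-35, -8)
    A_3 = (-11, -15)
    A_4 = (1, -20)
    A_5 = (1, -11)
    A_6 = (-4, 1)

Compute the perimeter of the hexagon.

|A_1A_2| = √((0)² + (-9)²) = √81 = 9
|A_2A_3| = √((24)² + (-7)²) = √625 = 25
|A_3A_4| = √((12)² + (-5)²) = √169 = 13
|A_4A_5| = √((0)² + (9)²) = √81 = 9
|A_5A_6| = √((-5)² + (12)²) = √169 = 13
|A_6A_1| = √((-31)² + (0)²) = √961 = 31
Perimeter = 9 + 25 + 13 + 9 + 13 + 31 = 100.

100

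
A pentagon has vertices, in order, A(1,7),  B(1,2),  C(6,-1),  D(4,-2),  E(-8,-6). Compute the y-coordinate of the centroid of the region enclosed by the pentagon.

-59/87

Apply the surveyor's formula. First the cross-terms c_i = x_i·y_{i+1} − x_{i+1}·y_i:
  -5, -13, -8, -40, -50  ⇒  2A = -116, A = -58.
Then Σ (y_i + y_{i+1})·c_i = 236, so ȳ = 236 / (6·(-58)) = -59/87.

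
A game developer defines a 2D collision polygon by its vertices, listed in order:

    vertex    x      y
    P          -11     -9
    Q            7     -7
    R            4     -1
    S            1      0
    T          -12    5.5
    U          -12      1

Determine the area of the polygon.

Apply the surveyor's formula: 2A = Σ (x_i·y_{i+1} − x_{i+1}·y_i), indices taken mod 6.
Σ = (140) + (21) + (1) + (5.5) + (54) + (119) = 340.5
Area = |Σ|/2 = 170.25.

170.25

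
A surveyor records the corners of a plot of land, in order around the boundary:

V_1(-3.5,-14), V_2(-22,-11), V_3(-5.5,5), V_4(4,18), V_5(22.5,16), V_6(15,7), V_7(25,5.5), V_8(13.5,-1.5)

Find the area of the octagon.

Apply the surveyor's formula: 2A = Σ (x_i·y_{i+1} − x_{i+1}·y_i), indices taken mod 8.
Σ = (-269.5) + (-170.5) + (-119) + (-341) + (-82.5) + (-92.5) + (-111.75) + (-194.25) = -1381
Area = |Σ|/2 = 690.5.

690.5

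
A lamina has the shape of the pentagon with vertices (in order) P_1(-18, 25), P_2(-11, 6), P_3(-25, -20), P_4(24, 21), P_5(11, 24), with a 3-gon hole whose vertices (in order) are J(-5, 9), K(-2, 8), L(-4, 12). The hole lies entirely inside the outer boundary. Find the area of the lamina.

767

Outer boundary:
P_1→P_2: (-18)(6) − (-11)(25) = 167
P_2→P_3: (-11)(-20) − (-25)(6) = 370
P_3→P_4: (-25)(21) − (24)(-20) = -45
P_4→P_5: (24)(24) − (11)(21) = 345
P_5→P_1: (11)(25) − (-18)(24) = 707
Σ = 1544
Area = |Σ|/2 = 772.
Hole:
Cross-terms: -22, 8, 24  ⇒  Σ = 10
Area = |Σ|/2 = 5.
Net area = 772 − 5 = 767.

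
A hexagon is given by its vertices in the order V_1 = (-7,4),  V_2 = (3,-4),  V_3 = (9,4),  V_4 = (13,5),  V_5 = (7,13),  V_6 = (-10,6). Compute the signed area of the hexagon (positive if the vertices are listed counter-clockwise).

182.5

Apply the shoelace (surveyor's) formula: 2A = Σ (x_i·y_{i+1} − x_{i+1}·y_i), indices taken mod 6.
Σ = (16) + (48) + (-7) + (134) + (172) + (2) = 365
Signed area = Σ/2 = 182.5 (positive ⇒ counter-clockwise traversal).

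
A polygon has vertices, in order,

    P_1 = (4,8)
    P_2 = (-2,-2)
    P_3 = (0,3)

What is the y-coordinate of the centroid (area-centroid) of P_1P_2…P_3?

Apply the surveyor's formula. First the cross-terms c_i = x_i·y_{i+1} − x_{i+1}·y_i:
  8, -6, -12  ⇒  2A = -10, A = -5.
Then Σ (y_i + y_{i+1})·c_i = -90, so ȳ = -90 / (6·(-5)) = 3.

3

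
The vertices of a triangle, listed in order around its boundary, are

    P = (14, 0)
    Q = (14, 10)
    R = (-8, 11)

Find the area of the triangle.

110

P→Q: (14)(10) − (14)(0) = 140
Q→R: (14)(11) − (-8)(10) = 234
R→P: (-8)(0) − (14)(11) = -154
Σ = 220
Area = |Σ|/2 = 110.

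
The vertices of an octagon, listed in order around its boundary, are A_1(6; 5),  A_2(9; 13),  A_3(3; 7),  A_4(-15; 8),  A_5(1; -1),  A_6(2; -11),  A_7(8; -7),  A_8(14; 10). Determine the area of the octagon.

223

Σ = (33) + (24) + (129) + (7) + (-9) + (74) + (178) + (10) = 446
Area = |Σ|/2 = 223.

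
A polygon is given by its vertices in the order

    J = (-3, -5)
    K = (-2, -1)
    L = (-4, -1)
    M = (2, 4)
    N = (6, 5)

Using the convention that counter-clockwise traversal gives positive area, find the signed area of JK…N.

Σ = (-7) + (-2) + (-14) + (-14) + (-15) = -52
Signed area = Σ/2 = -26 (negative ⇒ clockwise traversal).

-26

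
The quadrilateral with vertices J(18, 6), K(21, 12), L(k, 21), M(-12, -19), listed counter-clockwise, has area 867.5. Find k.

-22

The doubled signed area Σ (x_i y_{i+1} − x_{i+1} y_i) is linear in k.
With k=0 it equals 1053; the coefficient of k is -31 (from the two edges through L).
So -31·k + 1053 = 2·867.5 = 1735 ⇒ k = -22.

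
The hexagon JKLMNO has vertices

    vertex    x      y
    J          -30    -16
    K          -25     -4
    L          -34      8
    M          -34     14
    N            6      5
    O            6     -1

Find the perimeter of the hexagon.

|JK| = √((5)² + (12)²) = √169 = 13
|KL| = √((-9)² + (12)²) = √225 = 15
|LM| = √((0)² + (6)²) = √36 = 6
|MN| = √((40)² + (-9)²) = √1681 = 41
|NO| = √((0)² + (-6)²) = √36 = 6
|OJ| = √((-36)² + (-15)²) = √1521 = 39
Perimeter = 13 + 15 + 6 + 41 + 6 + 39 = 120.

120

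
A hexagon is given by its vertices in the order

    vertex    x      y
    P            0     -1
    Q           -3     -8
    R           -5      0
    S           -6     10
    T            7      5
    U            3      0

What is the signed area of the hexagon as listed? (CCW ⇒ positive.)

Apply the shoelace (surveyor's) formula: 2A = Σ (x_i·y_{i+1} − x_{i+1}·y_i), indices taken mod 6.
P→Q: (0)(-8) − (-3)(-1) = -3
Q→R: (-3)(0) − (-5)(-8) = -40
R→S: (-5)(10) − (-6)(0) = -50
S→T: (-6)(5) − (7)(10) = -100
T→U: (7)(0) − (3)(5) = -15
U→P: (3)(-1) − (0)(0) = -3
Σ = -211
Signed area = Σ/2 = -105.5 (negative ⇒ clockwise traversal).

-105.5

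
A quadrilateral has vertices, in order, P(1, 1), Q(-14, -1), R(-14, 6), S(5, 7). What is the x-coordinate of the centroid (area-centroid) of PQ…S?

-743/129

Apply the shoelace formula. First the cross-terms c_i = x_i·y_{i+1} − x_{i+1}·y_i:
  13, -98, -128, -2  ⇒  2A = -215, A = -107.5.
Then Σ (x_i + x_{i+1})·c_i = 3715, so x̄ = 3715 / (6·(-107.5)) = -743/129.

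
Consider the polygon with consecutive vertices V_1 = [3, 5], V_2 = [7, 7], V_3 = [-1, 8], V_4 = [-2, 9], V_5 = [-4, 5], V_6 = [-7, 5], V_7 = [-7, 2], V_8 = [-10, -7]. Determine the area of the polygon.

79

V_1→V_2: (3)(7) − (7)(5) = -14
V_2→V_3: (7)(8) − (-1)(7) = 63
V_3→V_4: (-1)(9) − (-2)(8) = 7
V_4→V_5: (-2)(5) − (-4)(9) = 26
V_5→V_6: (-4)(5) − (-7)(5) = 15
V_6→V_7: (-7)(2) − (-7)(5) = 21
V_7→V_8: (-7)(-7) − (-10)(2) = 69
V_8→V_1: (-10)(5) − (3)(-7) = -29
Σ = 158
Area = |Σ|/2 = 79.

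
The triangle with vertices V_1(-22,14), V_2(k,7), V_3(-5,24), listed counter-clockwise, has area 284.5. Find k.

23

Write out the shoelace sum; only the two edges meeting at V_2 involve k:
2·Area = [((-22)·7 − k·14) + (k·24 − (-5)·7)] + 458
       = 10·k + 339 = 569
⇒ k = 23.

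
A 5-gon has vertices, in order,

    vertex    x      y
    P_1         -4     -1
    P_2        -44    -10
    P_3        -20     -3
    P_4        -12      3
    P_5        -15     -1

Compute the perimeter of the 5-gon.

92

|P_1P_2| = √((-40)² + (-9)²) = √1681 = 41
|P_2P_3| = √((24)² + (7)²) = √625 = 25
|P_3P_4| = √((8)² + (6)²) = √100 = 10
|P_4P_5| = √((-3)² + (-4)²) = √25 = 5
|P_5P_1| = √((11)² + (0)²) = √121 = 11
Perimeter = 41 + 25 + 10 + 5 + 11 = 92.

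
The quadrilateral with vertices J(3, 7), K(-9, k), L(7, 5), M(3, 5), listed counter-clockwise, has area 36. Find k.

Write out the shoelace sum; only the two edges meeting at K involve k:
2·Area = [(3·k − (-9)·7) + ((-9)·5 − 7·k)] + 26
       = -4·k + 44 = 72
⇒ k = -7.

-7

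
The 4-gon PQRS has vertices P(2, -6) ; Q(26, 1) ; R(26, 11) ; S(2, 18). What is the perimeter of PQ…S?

84

|PQ| = √((24)² + (7)²) = √625 = 25
|QR| = √((0)² + (10)²) = √100 = 10
|RS| = √((-24)² + (7)²) = √625 = 25
|SP| = √((0)² + (-24)²) = √576 = 24
Perimeter = 25 + 10 + 25 + 24 = 84.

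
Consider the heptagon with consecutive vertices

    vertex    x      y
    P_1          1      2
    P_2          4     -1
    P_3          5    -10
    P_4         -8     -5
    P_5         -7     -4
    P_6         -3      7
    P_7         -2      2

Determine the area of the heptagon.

105.5

Apply the shoelace (surveyor's) formula: 2A = Σ (x_i·y_{i+1} − x_{i+1}·y_i), indices taken mod 7.
Cross-terms: -9, -35, -105, -3, -61, 8, -6  ⇒  Σ = -211
Area = |Σ|/2 = 105.5.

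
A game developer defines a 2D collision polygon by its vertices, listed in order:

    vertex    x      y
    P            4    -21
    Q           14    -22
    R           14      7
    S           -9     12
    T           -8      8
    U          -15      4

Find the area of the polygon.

627

Σ = (206) + (406) + (231) + (24) + (88) + (299) = 1254
Area = |Σ|/2 = 627.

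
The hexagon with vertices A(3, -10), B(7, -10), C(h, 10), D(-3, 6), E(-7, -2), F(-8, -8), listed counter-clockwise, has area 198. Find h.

The doubled signed area Σ (x_i y_{i+1} − x_{i+1} y_i) is linear in h.
With h=0 it equals 332; the coefficient of h is 16 (from the two edges through C).
So 16·h + 332 = 2·198 = 396 ⇒ h = 4.

4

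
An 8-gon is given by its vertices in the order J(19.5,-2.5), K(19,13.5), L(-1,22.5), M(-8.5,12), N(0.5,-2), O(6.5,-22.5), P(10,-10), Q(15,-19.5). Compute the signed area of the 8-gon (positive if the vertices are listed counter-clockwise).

700.75

Apply the shoelace formula: 2A = Σ (x_i·y_{i+1} − x_{i+1}·y_i), indices taken mod 8.
Cross-terms: 310.75, 441, 179.25, 11, 1.75, 160, -45, 342.75  ⇒  Σ = 1401.5
Signed area = Σ/2 = 700.75 (positive ⇒ counter-clockwise traversal).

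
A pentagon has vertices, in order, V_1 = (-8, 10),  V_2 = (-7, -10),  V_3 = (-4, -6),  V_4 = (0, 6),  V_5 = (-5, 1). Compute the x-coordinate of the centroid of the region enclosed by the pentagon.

-445/87

Apply the shoelace (surveyor's) formula. First the cross-terms c_i = x_i·y_{i+1} − x_{i+1}·y_i:
  150, 2, -24, 30, -42  ⇒  2A = 116, A = 58.
Then Σ (x_i + x_{i+1})·c_i = -1780, so x̄ = -1780 / (6·58) = -445/87.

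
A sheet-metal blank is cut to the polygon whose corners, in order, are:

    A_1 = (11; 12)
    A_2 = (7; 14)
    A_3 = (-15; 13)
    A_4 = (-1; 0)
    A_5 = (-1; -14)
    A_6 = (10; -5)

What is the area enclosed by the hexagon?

Cross-terms: 70, 301, 13, 14, 145, 175  ⇒  Σ = 718
Area = |Σ|/2 = 359.

359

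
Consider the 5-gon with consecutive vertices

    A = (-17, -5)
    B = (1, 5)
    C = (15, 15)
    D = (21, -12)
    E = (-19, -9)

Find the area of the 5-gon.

555

Apply the shoelace (surveyor's) formula: 2A = Σ (x_i·y_{i+1} − x_{i+1}·y_i), indices taken mod 5.
Cross-terms: -80, -60, -495, -417, -58  ⇒  Σ = -1110
Area = |Σ|/2 = 555.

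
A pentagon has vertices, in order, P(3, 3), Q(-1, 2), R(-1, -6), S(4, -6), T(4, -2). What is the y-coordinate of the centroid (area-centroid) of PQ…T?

Apply the surveyor's formula. First the cross-terms c_i = x_i·y_{i+1} − x_{i+1}·y_i:
  9, 8, 30, 16, 18  ⇒  2A = 81, A = 40.5.
Then Σ (y_i + y_{i+1})·c_i = -457, so ȳ = -457 / (6·40.5) = -457/243.

-457/243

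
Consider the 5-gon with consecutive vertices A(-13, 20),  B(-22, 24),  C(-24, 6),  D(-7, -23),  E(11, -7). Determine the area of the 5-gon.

Apply the surveyor's formula: 2A = Σ (x_i·y_{i+1} − x_{i+1}·y_i), indices taken mod 5.
Σ = (128) + (444) + (594) + (302) + (129) = 1597
Area = |Σ|/2 = 798.5.

798.5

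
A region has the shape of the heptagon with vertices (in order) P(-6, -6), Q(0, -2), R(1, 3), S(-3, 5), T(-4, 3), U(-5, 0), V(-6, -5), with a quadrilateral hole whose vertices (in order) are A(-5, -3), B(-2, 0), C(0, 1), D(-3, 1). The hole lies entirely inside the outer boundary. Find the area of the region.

38

Outer boundary:
Apply Gauss's area formula: 2A = Σ (x_i·y_{i+1} − x_{i+1}·y_i), indices taken mod 7.
Σ = (12) + (2) + (14) + (11) + (15) + (25) + (6) = 85
Area = |Σ|/2 = 42.5.
Hole:
Apply the shoelace (surveyor's) formula: 2A = Σ (x_i·y_{i+1} − x_{i+1}·y_i), indices taken mod 4.
Cross-terms: -6, -2, 3, 14  ⇒  Σ = 9
Area = |Σ|/2 = 4.5.
Net area = 42.5 − 4.5 = 38.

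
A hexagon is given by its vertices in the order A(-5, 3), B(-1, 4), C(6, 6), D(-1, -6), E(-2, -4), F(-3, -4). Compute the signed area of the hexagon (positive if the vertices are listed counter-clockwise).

-59

Cross-terms: -17, -30, -30, -8, -4, -29  ⇒  Σ = -118
Signed area = Σ/2 = -59 (negative ⇒ clockwise traversal).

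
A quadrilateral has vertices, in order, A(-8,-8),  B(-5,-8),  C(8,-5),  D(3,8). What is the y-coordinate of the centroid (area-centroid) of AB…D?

Apply the shoelace (surveyor's) formula. First the cross-terms c_i = x_i·y_{i+1} − x_{i+1}·y_i:
  24, 89, 79, 40  ⇒  2A = 232, A = 116.
Then Σ (y_i + y_{i+1})·c_i = -1304, so ȳ = -1304 / (6·116) = -163/87.

-163/87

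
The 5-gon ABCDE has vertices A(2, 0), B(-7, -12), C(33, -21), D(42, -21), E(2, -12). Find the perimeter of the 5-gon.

118

|AB| = √((-9)² + (-12)²) = √225 = 15
|BC| = √((40)² + (-9)²) = √1681 = 41
|CD| = √((9)² + (0)²) = √81 = 9
|DE| = √((-40)² + (9)²) = √1681 = 41
|EA| = √((0)² + (12)²) = √144 = 12
Perimeter = 15 + 41 + 9 + 41 + 12 = 118.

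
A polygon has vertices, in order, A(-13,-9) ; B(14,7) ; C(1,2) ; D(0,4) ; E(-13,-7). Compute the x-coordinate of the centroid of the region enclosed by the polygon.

-499/207

Apply the shoelace (surveyor's) formula. First the cross-terms c_i = x_i·y_{i+1} − x_{i+1}·y_i:
  35, 21, 4, 52, 26  ⇒  2A = 138, A = 69.
Then Σ (x_i + x_{i+1})·c_i = -998, so x̄ = -998 / (6·69) = -499/207.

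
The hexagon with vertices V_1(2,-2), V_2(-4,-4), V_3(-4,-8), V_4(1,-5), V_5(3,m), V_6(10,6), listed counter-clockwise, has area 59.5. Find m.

-10

Write out the shoelace sum; only the two edges meeting at V_5 involve m:
2·Area = [(1·m − 3·(-5)) + (3·6 − 10·m)] + -4
       = -9·m + 29 = 119
⇒ m = -10.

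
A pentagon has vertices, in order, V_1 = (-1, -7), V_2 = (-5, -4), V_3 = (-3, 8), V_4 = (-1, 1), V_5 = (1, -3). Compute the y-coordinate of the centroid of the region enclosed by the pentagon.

-137/129

Apply the shoelace (surveyor's) formula. First the cross-terms c_i = x_i·y_{i+1} − x_{i+1}·y_i:
  -31, -52, 5, 2, -10  ⇒  2A = -86, A = -43.
Then Σ (y_i + y_{i+1})·c_i = 274, so ȳ = 274 / (6·(-43)) = -137/129.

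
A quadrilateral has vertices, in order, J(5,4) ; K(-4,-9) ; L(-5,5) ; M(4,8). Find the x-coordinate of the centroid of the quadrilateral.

Apply the surveyor's formula. First the cross-terms c_i = x_i·y_{i+1} − x_{i+1}·y_i:
  -29, -65, -60, -24  ⇒  2A = -178, A = -89.
Then Σ (x_i + x_{i+1})·c_i = 400, so x̄ = 400 / (6·(-89)) = -200/267.

-200/267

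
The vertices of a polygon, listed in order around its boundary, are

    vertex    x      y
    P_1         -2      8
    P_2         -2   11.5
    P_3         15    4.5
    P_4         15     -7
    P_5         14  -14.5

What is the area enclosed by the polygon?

P_1→P_2: (-2)(11.5) − (-2)(8) = -7
P_2→P_3: (-2)(4.5) − (15)(11.5) = -181.5
P_3→P_4: (15)(-7) − (15)(4.5) = -172.5
P_4→P_5: (15)(-14.5) − (14)(-7) = -119.5
P_5→P_1: (14)(8) − (-2)(-14.5) = 83
Σ = -397.5
Area = |Σ|/2 = 198.75.

198.75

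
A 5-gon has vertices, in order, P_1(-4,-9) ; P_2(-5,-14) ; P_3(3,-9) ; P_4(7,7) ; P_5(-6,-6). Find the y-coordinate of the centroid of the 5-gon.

-718/159

Apply the surveyor's formula. First the cross-terms c_i = x_i·y_{i+1} − x_{i+1}·y_i:
  11, 87, 84, 0, 30  ⇒  2A = 212, A = 106.
Then Σ (y_i + y_{i+1})·c_i = -2872, so ȳ = -2872 / (6·106) = -718/159.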